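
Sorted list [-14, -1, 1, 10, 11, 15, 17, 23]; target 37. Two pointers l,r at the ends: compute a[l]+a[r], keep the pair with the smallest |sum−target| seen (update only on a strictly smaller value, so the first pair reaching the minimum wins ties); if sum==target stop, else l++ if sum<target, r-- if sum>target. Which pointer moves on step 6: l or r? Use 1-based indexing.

l=1 r=8: -14+23=9 d=28 *, l++
l=2 r=8: -1+23=22 d=15 *, l++
l=3 r=8: 1+23=24 d=13 *, l++
l=4 r=8: 10+23=33 d=4 *, l++
l=5 r=8: 11+23=34 d=3 *, l++
l=6 r=8: 15+23=38 d=1 *, r--

r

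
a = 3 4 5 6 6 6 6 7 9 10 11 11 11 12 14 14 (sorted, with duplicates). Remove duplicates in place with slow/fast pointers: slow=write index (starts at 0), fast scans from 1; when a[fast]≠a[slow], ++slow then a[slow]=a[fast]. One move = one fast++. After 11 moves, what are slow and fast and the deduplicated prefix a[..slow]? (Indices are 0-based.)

slow=7, fast=12, prefix=[3, 4, 5, 6, 7, 9, 10, 11]

slow=0 fast=1: a[fast]=4≠a[slow]=3 write a[1]=4, slow++,fast++
slow=1 fast=2: a[fast]=5≠a[slow]=4 write a[2]=5, slow++,fast++
slow=2 fast=3: a[fast]=6≠a[slow]=5 write a[3]=6, slow++,fast++
slow=3 fast=4: a[fast]=6=a[slow] dup, fast++
slow=3 fast=5: a[fast]=6=a[slow] dup, fast++
slow=3 fast=6: a[fast]=6=a[slow] dup, fast++
slow=3 fast=7: a[fast]=7≠a[slow]=6 write a[4]=7, slow++,fast++
slow=4 fast=8: a[fast]=9≠a[slow]=7 write a[5]=9, slow++,fast++
slow=5 fast=9: a[fast]=10≠a[slow]=9 write a[6]=10, slow++,fast++
slow=6 fast=10: a[fast]=11≠a[slow]=10 write a[7]=11, slow++,fast++
slow=7 fast=11: a[fast]=11=a[slow] dup, fast++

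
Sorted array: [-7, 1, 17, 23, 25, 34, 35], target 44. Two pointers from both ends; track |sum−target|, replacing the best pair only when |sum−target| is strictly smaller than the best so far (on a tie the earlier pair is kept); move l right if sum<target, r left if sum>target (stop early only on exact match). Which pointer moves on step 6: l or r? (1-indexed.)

l=1 r=7: -7+35=28 d=16 *, l++
l=2 r=7: 1+35=36 d=8 *, l++
l=3 r=7: 17+35=52 d=8, r--
l=3 r=6: 17+34=51 d=7 *, r--
l=3 r=5: 17+25=42 d=2 *, l++
l=4 r=5: 23+25=48 d=4, r--

r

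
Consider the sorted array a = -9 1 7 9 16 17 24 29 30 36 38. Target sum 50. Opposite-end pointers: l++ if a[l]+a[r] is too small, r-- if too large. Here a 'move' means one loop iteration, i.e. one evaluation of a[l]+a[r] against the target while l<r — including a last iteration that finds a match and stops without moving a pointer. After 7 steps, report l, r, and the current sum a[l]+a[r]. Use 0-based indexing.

l=5, r=8, sum=47

[0,10] -9+38=29 <50 → l++
[1,10] 1+38=39 <50 → l++
[2,10] 7+38=45 <50 → l++
[3,10] 9+38=47 <50 → l++
[4,10] 16+38=54 >50 → r--
[4,9] 16+36=52 >50 → r--
[4,8] 16+30=46 <50 → l++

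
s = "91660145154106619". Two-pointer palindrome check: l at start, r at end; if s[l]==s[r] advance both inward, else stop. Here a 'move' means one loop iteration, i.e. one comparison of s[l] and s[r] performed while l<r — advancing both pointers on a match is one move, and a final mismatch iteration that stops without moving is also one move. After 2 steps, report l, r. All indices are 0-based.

l=0 r=16: '9'=='9', l++,r--
l=1 r=15: '1'=='1', l++,r--

l=2, r=14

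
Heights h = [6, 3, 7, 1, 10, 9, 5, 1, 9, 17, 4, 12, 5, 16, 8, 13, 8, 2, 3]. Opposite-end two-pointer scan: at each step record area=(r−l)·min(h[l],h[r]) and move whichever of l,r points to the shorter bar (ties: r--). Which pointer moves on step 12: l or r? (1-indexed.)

[1,19] min(6,3)*18=54 best=54 * → r--
[1,18] min(6,2)*17=34 best=54 → r--
[1,17] min(6,8)*16=96 best=96 * → l++
[2,17] min(3,8)*15=45 best=96 → l++
[3,17] min(7,8)*14=98 best=98 * → l++
[4,17] min(1,8)*13=13 best=98 → l++
[5,17] min(10,8)*12=96 best=98 → r--
[5,16] min(10,13)*11=110 best=110 * → l++
[6,16] min(9,13)*10=90 best=110 → l++
[7,16] min(5,13)*9=45 best=110 → l++
[8,16] min(1,13)*8=8 best=110 → l++
[9,16] min(9,13)*7=63 best=110 → l++

l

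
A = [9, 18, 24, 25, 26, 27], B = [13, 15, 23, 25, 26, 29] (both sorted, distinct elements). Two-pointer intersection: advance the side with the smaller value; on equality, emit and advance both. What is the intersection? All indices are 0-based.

intersection = [25, 26]

i=0 j=0: 9<13, i++
i=1 j=0: 18>13, j++
i=1 j=1: 18>15, j++
i=1 j=2: 18<23, i++
i=2 j=2: 24>23, j++
i=2 j=3: 24<25, i++
i=3 j=3: 25==25 emit, i++,j++
i=4 j=4: 26==26 emit, i++,j++
i=5 j=5: 27<29, i++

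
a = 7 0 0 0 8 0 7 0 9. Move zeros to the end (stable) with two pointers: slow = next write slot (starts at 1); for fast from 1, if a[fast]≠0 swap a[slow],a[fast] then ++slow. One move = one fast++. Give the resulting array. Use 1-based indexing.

(s=1,f=1) a[fast]=7≠0 swap→a[1]=7 → slow++,fast++
(s=2,f=2) a[fast]=0 → fast++
(s=2,f=3) a[fast]=0 → fast++
(s=2,f=4) a[fast]=0 → fast++
(s=2,f=5) a[fast]=8≠0 swap→a[2]=8 → slow++,fast++
(s=3,f=6) a[fast]=0 → fast++
(s=3,f=7) a[fast]=7≠0 swap→a[3]=7 → slow++,fast++
(s=4,f=8) a[fast]=0 → fast++
(s=4,f=9) a[fast]=9≠0 swap→a[4]=9 → slow++,fast++

[7, 8, 7, 9, 0, 0, 0, 0, 0]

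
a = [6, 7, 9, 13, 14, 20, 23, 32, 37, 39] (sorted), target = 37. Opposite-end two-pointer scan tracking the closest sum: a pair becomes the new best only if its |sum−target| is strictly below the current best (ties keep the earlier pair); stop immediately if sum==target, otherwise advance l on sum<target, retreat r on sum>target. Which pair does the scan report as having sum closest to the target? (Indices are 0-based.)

pair (14, 23) with sum 37 (|Δ|=0)

l=0 r=9: 6+39=45 d=8 *, r--
l=0 r=8: 6+37=43 d=6 *, r--
l=0 r=7: 6+32=38 d=1 *, r--
l=0 r=6: 6+23=29 d=8, l++
l=1 r=6: 7+23=30 d=7, l++
l=2 r=6: 9+23=32 d=5, l++
l=3 r=6: 13+23=36 d=1, l++
l=4 r=6: 14+23=37 d=0 *, stop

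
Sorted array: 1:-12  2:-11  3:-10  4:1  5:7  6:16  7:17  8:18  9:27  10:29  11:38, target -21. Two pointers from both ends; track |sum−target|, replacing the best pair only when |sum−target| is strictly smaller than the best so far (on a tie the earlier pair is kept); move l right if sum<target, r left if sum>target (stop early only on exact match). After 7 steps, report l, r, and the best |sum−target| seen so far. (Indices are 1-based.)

l=1, r=4, best |Δ|=16

[1,11] -12+38=26 d=47 * → r--
[1,10] -12+29=17 d=38 * → r--
[1,9] -12+27=15 d=36 * → r--
[1,8] -12+18=6 d=27 * → r--
[1,7] -12+17=5 d=26 * → r--
[1,6] -12+16=4 d=25 * → r--
[1,5] -12+7=-5 d=16 * → r--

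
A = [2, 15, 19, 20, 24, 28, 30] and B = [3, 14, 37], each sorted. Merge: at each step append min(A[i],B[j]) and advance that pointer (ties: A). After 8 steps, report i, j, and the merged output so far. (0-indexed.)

i=6, j=2, merged so far=[2, 3, 14, 15, 19, 20, 24, 28]

[i=0,j=0] A[i]=2<=B[j]=3 take 2 → i++
[i=1,j=0] A[i]=15>B[j]=3 take 3 → j++
[i=1,j=1] A[i]=15>B[j]=14 take 14 → j++
[i=1,j=2] A[i]=15<=B[j]=37 take 15 → i++
[i=2,j=2] A[i]=19<=B[j]=37 take 19 → i++
[i=3,j=2] A[i]=20<=B[j]=37 take 20 → i++
[i=4,j=2] A[i]=24<=B[j]=37 take 24 → i++
[i=5,j=2] A[i]=28<=B[j]=37 take 28 → i++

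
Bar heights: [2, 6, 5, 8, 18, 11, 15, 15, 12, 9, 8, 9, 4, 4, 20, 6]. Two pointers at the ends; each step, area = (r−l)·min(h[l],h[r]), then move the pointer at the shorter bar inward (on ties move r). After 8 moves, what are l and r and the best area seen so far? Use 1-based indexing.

l=8, r=15, best area=180

[1,16] min(2,6)*15=30 best=30 * → l++
[2,16] min(6,6)*14=84 best=84 * → r--
[2,15] min(6,20)*13=78 best=84 → l++
[3,15] min(5,20)*12=60 best=84 → l++
[4,15] min(8,20)*11=88 best=88 * → l++
[5,15] min(18,20)*10=180 best=180 * → l++
[6,15] min(11,20)*9=99 best=180 → l++
[7,15] min(15,20)*8=120 best=180 → l++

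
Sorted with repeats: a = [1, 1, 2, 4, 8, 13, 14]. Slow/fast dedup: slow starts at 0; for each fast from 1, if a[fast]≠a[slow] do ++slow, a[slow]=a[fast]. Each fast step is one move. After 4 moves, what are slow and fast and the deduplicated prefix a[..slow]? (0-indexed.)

slow=3, fast=5, prefix=[1, 2, 4, 8]

(s=0,f=1) a[fast]=1=a[slow] dup → fast++
(s=0,f=2) a[fast]=2≠a[slow]=1 write a[1]=2 → slow++,fast++
(s=1,f=3) a[fast]=4≠a[slow]=2 write a[2]=4 → slow++,fast++
(s=2,f=4) a[fast]=8≠a[slow]=4 write a[3]=8 → slow++,fast++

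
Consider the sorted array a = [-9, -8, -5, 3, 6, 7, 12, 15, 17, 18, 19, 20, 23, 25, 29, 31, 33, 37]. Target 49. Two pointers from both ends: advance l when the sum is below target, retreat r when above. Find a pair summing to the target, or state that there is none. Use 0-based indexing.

(12, 37)

l=0 r=17: -9+37=28 <49, l++
l=1 r=17: -8+37=29 <49, l++
l=2 r=17: -5+37=32 <49, l++
l=3 r=17: 3+37=40 <49, l++
l=4 r=17: 6+37=43 <49, l++
l=5 r=17: 7+37=44 <49, l++
l=6 r=17: 12+37=49, found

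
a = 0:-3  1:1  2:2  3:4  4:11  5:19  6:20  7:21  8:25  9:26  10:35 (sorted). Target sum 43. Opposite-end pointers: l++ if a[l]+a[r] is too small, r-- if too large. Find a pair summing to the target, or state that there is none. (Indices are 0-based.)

no pair

l=0 r=10: -3+35=32 <43, l++
l=1 r=10: 1+35=36 <43, l++
l=2 r=10: 2+35=37 <43, l++
l=3 r=10: 4+35=39 <43, l++
l=4 r=10: 11+35=46 >43, r--
l=4 r=9: 11+26=37 <43, l++
l=5 r=9: 19+26=45 >43, r--
l=5 r=8: 19+25=44 >43, r--
l=5 r=7: 19+21=40 <43, l++
l=6 r=7: 20+21=41 <43, l++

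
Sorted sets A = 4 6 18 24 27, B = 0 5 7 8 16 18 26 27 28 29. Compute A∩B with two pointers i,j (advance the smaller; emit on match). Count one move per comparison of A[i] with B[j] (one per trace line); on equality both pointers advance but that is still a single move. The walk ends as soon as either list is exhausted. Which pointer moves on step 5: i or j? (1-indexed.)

[i=1,j=1] 4>0 → j++
[i=1,j=2] 4<5 → i++
[i=2,j=2] 6>5 → j++
[i=2,j=3] 6<7 → i++
[i=3,j=3] 18>7 → j++

j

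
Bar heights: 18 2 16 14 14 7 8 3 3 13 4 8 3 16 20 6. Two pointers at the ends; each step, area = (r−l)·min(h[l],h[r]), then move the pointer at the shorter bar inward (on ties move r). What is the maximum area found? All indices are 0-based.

max area = 252

[0,15] min(18,6)*15=90 best=90 * → r--
[0,14] min(18,20)*14=252 best=252 * → l++
[1,14] min(2,20)*13=26 best=252 → l++
[2,14] min(16,20)*12=192 best=252 → l++
[3,14] min(14,20)*11=154 best=252 → l++
[4,14] min(14,20)*10=140 best=252 → l++
[5,14] min(7,20)*9=63 best=252 → l++
[6,14] min(8,20)*8=64 best=252 → l++
[7,14] min(3,20)*7=21 best=252 → l++
[8,14] min(3,20)*6=18 best=252 → l++
[9,14] min(13,20)*5=65 best=252 → l++
[10,14] min(4,20)*4=16 best=252 → l++
[11,14] min(8,20)*3=24 best=252 → l++
[12,14] min(3,20)*2=6 best=252 → l++
[13,14] min(16,20)*1=16 best=252 → l++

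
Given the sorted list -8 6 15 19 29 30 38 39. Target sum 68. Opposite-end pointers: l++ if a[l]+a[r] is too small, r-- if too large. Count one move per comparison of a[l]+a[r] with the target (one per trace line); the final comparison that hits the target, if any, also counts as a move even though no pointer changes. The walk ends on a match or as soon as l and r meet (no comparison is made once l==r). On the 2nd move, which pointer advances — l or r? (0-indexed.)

[0,7] -8+39=31 <68 → l++
[1,7] 6+39=45 <68 → l++

l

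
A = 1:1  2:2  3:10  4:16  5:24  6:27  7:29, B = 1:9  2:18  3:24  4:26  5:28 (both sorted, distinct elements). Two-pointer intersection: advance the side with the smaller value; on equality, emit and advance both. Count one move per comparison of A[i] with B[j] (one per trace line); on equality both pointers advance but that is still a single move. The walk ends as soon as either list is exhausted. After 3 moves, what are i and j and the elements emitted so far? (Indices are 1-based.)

[i=1,j=1] 1<9 → i++
[i=2,j=1] 2<9 → i++
[i=3,j=1] 10>9 → j++

i=3, j=2, emitted=[]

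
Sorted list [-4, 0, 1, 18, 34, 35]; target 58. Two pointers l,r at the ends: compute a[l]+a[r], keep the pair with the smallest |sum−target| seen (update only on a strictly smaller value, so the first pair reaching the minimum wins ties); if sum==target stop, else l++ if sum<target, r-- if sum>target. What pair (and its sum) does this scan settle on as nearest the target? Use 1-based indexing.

pair (18, 35) with sum 53 (|Δ|=5)

[1,6] -4+35=31 d=27 * → l++
[2,6] 0+35=35 d=23 * → l++
[3,6] 1+35=36 d=22 * → l++
[4,6] 18+35=53 d=5 * → l++
[5,6] 34+35=69 d=11 → r--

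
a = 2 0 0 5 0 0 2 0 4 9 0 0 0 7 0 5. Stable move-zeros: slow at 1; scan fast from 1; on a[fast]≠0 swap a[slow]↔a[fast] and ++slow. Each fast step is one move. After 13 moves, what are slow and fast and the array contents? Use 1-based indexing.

slow=1 fast=1: a[fast]=2≠0 swap→a[1]=2, slow++,fast++
slow=2 fast=2: a[fast]=0, fast++
slow=2 fast=3: a[fast]=0, fast++
slow=2 fast=4: a[fast]=5≠0 swap→a[2]=5, slow++,fast++
slow=3 fast=5: a[fast]=0, fast++
slow=3 fast=6: a[fast]=0, fast++
slow=3 fast=7: a[fast]=2≠0 swap→a[3]=2, slow++,fast++
slow=4 fast=8: a[fast]=0, fast++
slow=4 fast=9: a[fast]=4≠0 swap→a[4]=4, slow++,fast++
slow=5 fast=10: a[fast]=9≠0 swap→a[5]=9, slow++,fast++
slow=6 fast=11: a[fast]=0, fast++
slow=6 fast=12: a[fast]=0, fast++
slow=6 fast=13: a[fast]=0, fast++

slow=6, fast=14, a=[2, 5, 2, 4, 9, 0, 0, 0, 0, 0, 0, 0, 0, 7, 0, 5]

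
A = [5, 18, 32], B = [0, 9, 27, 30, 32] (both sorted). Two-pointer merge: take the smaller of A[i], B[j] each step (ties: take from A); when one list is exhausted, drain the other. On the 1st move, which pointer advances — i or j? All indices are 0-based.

j

[i=0,j=0] A[i]=5>B[j]=0 take 0 → j++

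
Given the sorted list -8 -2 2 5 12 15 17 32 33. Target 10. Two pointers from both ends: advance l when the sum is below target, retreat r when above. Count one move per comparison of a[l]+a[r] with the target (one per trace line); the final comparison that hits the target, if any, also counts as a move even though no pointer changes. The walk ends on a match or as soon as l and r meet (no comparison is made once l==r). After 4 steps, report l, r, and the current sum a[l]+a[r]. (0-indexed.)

l=1, r=5, sum=13

[0,8] -8+33=25 >10 → r--
[0,7] -8+32=24 >10 → r--
[0,6] -8+17=9 <10 → l++
[1,6] -2+17=15 >10 → r--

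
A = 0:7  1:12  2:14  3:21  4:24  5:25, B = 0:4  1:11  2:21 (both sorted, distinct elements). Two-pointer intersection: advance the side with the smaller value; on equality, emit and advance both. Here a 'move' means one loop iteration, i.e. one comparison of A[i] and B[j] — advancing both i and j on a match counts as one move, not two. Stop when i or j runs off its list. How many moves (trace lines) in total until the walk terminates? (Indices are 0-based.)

i=0 j=0: 7>4, j++
i=0 j=1: 7<11, i++
i=1 j=1: 12>11, j++
i=1 j=2: 12<21, i++
i=2 j=2: 14<21, i++
i=3 j=2: 21==21 emit, i++,j++

6 moves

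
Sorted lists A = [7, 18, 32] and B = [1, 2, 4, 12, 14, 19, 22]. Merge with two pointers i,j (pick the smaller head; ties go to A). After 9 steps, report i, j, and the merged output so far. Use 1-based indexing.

i=1 j=1: A[i]=7>B[j]=1 take 1, j++
i=1 j=2: A[i]=7>B[j]=2 take 2, j++
i=1 j=3: A[i]=7>B[j]=4 take 4, j++
i=1 j=4: A[i]=7<=B[j]=12 take 7, i++
i=2 j=4: A[i]=18>B[j]=12 take 12, j++
i=2 j=5: A[i]=18>B[j]=14 take 14, j++
i=2 j=6: A[i]=18<=B[j]=19 take 18, i++
i=3 j=6: A[i]=32>B[j]=19 take 19, j++
i=3 j=7: A[i]=32>B[j]=22 take 22, j++

i=3, j=8, merged so far=[1, 2, 4, 7, 12, 14, 18, 19, 22]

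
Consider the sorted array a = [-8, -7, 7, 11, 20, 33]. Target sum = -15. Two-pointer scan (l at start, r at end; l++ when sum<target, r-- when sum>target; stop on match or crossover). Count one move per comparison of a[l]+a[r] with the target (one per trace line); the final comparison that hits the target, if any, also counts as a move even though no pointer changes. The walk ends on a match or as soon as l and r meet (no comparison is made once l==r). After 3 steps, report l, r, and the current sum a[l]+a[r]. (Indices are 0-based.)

[0,5] -8+33=25 >-15 → r--
[0,4] -8+20=12 >-15 → r--
[0,3] -8+11=3 >-15 → r--

l=0, r=2, sum=-1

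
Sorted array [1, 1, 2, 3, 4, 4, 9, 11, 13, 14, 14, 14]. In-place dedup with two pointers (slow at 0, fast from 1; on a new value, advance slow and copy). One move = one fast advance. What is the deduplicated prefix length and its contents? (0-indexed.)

length 8; prefix = [1, 2, 3, 4, 9, 11, 13, 14]

slow=0 fast=1: a[fast]=1=a[slow] dup, fast++
slow=0 fast=2: a[fast]=2≠a[slow]=1 write a[1]=2, slow++,fast++
slow=1 fast=3: a[fast]=3≠a[slow]=2 write a[2]=3, slow++,fast++
slow=2 fast=4: a[fast]=4≠a[slow]=3 write a[3]=4, slow++,fast++
slow=3 fast=5: a[fast]=4=a[slow] dup, fast++
slow=3 fast=6: a[fast]=9≠a[slow]=4 write a[4]=9, slow++,fast++
slow=4 fast=7: a[fast]=11≠a[slow]=9 write a[5]=11, slow++,fast++
slow=5 fast=8: a[fast]=13≠a[slow]=11 write a[6]=13, slow++,fast++
slow=6 fast=9: a[fast]=14≠a[slow]=13 write a[7]=14, slow++,fast++
slow=7 fast=10: a[fast]=14=a[slow] dup, fast++
slow=7 fast=11: a[fast]=14=a[slow] dup, fast++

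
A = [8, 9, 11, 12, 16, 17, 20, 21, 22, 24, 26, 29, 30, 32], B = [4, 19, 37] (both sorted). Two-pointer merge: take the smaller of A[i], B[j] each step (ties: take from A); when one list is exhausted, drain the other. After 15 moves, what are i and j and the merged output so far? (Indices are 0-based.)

[i=0,j=0] A[i]=8>B[j]=4 take 4 → j++
[i=0,j=1] A[i]=8<=B[j]=19 take 8 → i++
[i=1,j=1] A[i]=9<=B[j]=19 take 9 → i++
[i=2,j=1] A[i]=11<=B[j]=19 take 11 → i++
[i=3,j=1] A[i]=12<=B[j]=19 take 12 → i++
[i=4,j=1] A[i]=16<=B[j]=19 take 16 → i++
[i=5,j=1] A[i]=17<=B[j]=19 take 17 → i++
[i=6,j=1] A[i]=20>B[j]=19 take 19 → j++
[i=6,j=2] A[i]=20<=B[j]=37 take 20 → i++
[i=7,j=2] A[i]=21<=B[j]=37 take 21 → i++
[i=8,j=2] A[i]=22<=B[j]=37 take 22 → i++
[i=9,j=2] A[i]=24<=B[j]=37 take 24 → i++
[i=10,j=2] A[i]=26<=B[j]=37 take 26 → i++
[i=11,j=2] A[i]=29<=B[j]=37 take 29 → i++
[i=12,j=2] A[i]=30<=B[j]=37 take 30 → i++

i=13, j=2, merged so far=[4, 8, 9, 11, 12, 16, 17, 19, 20, 21, 22, 24, 26, 29, 30]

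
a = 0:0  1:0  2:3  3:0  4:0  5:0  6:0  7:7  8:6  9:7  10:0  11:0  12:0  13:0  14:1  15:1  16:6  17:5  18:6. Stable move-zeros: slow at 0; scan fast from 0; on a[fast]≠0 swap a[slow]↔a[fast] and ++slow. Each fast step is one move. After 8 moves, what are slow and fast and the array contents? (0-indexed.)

slow=2, fast=8, a=[3, 7, 0, 0, 0, 0, 0, 0, 6, 7, 0, 0, 0, 0, 1, 1, 6, 5, 6]

slow=0 fast=0: a[fast]=0, fast++
slow=0 fast=1: a[fast]=0, fast++
slow=0 fast=2: a[fast]=3≠0 swap→a[0]=3, slow++,fast++
slow=1 fast=3: a[fast]=0, fast++
slow=1 fast=4: a[fast]=0, fast++
slow=1 fast=5: a[fast]=0, fast++
slow=1 fast=6: a[fast]=0, fast++
slow=1 fast=7: a[fast]=7≠0 swap→a[1]=7, slow++,fast++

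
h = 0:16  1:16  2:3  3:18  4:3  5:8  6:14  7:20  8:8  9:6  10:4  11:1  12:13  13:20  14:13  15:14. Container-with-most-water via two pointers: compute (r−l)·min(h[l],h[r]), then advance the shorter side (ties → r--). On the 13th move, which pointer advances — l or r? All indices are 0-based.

r

l=0 r=15: min(16,14)*15=210 best=210 *, r--
l=0 r=14: min(16,13)*14=182 best=210, r--
l=0 r=13: min(16,20)*13=208 best=210, l++
l=1 r=13: min(16,20)*12=192 best=210, l++
l=2 r=13: min(3,20)*11=33 best=210, l++
l=3 r=13: min(18,20)*10=180 best=210, l++
l=4 r=13: min(3,20)*9=27 best=210, l++
l=5 r=13: min(8,20)*8=64 best=210, l++
l=6 r=13: min(14,20)*7=98 best=210, l++
l=7 r=13: min(20,20)*6=120 best=210, r--
l=7 r=12: min(20,13)*5=65 best=210, r--
l=7 r=11: min(20,1)*4=4 best=210, r--
l=7 r=10: min(20,4)*3=12 best=210, r--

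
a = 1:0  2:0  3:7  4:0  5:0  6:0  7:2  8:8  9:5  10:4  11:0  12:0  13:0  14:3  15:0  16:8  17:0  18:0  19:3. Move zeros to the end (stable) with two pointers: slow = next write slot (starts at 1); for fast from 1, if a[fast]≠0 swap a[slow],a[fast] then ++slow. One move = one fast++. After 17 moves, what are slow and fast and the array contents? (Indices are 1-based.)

slow=1 fast=1: a[fast]=0, fast++
slow=1 fast=2: a[fast]=0, fast++
slow=1 fast=3: a[fast]=7≠0 swap→a[1]=7, slow++,fast++
slow=2 fast=4: a[fast]=0, fast++
slow=2 fast=5: a[fast]=0, fast++
slow=2 fast=6: a[fast]=0, fast++
slow=2 fast=7: a[fast]=2≠0 swap→a[2]=2, slow++,fast++
slow=3 fast=8: a[fast]=8≠0 swap→a[3]=8, slow++,fast++
slow=4 fast=9: a[fast]=5≠0 swap→a[4]=5, slow++,fast++
slow=5 fast=10: a[fast]=4≠0 swap→a[5]=4, slow++,fast++
slow=6 fast=11: a[fast]=0, fast++
slow=6 fast=12: a[fast]=0, fast++
slow=6 fast=13: a[fast]=0, fast++
slow=6 fast=14: a[fast]=3≠0 swap→a[6]=3, slow++,fast++
slow=7 fast=15: a[fast]=0, fast++
slow=7 fast=16: a[fast]=8≠0 swap→a[7]=8, slow++,fast++
slow=8 fast=17: a[fast]=0, fast++

slow=8, fast=18, a=[7, 2, 8, 5, 4, 3, 8, 0, 0, 0, 0, 0, 0, 0, 0, 0, 0, 0, 3]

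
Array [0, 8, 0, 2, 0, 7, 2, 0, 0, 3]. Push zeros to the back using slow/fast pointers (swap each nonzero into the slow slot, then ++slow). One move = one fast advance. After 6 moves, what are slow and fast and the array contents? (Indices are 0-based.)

slow=0 fast=0: a[fast]=0, fast++
slow=0 fast=1: a[fast]=8≠0 swap→a[0]=8, slow++,fast++
slow=1 fast=2: a[fast]=0, fast++
slow=1 fast=3: a[fast]=2≠0 swap→a[1]=2, slow++,fast++
slow=2 fast=4: a[fast]=0, fast++
slow=2 fast=5: a[fast]=7≠0 swap→a[2]=7, slow++,fast++

slow=3, fast=6, a=[8, 2, 7, 0, 0, 0, 2, 0, 0, 3]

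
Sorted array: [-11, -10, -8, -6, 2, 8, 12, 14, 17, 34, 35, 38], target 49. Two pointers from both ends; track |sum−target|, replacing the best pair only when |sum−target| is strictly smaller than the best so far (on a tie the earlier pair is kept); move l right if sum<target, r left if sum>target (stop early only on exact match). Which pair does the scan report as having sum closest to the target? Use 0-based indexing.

l=0 r=11: -11+38=27 d=22 *, l++
l=1 r=11: -10+38=28 d=21 *, l++
l=2 r=11: -8+38=30 d=19 *, l++
l=3 r=11: -6+38=32 d=17 *, l++
l=4 r=11: 2+38=40 d=9 *, l++
l=5 r=11: 8+38=46 d=3 *, l++
l=6 r=11: 12+38=50 d=1 *, r--
l=6 r=10: 12+35=47 d=2, l++
l=7 r=10: 14+35=49 d=0 *, stop

pair (14, 35) with sum 49 (|Δ|=0)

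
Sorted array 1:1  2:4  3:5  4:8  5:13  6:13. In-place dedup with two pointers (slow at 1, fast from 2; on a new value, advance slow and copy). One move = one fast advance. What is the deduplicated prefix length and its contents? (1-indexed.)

length 5; prefix = [1, 4, 5, 8, 13]

(s=1,f=2) a[fast]=4≠a[slow]=1 write a[2]=4 → slow++,fast++
(s=2,f=3) a[fast]=5≠a[slow]=4 write a[3]=5 → slow++,fast++
(s=3,f=4) a[fast]=8≠a[slow]=5 write a[4]=8 → slow++,fast++
(s=4,f=5) a[fast]=13≠a[slow]=8 write a[5]=13 → slow++,fast++
(s=5,f=6) a[fast]=13=a[slow] dup → fast++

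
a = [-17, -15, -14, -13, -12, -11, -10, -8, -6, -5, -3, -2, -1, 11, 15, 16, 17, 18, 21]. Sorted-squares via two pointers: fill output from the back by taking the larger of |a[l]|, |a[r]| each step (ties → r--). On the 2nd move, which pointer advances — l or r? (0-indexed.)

r

[0,18] |-17|<=|21| out[18]=441 → r--
[0,17] |-17|<=|18| out[17]=324 → r--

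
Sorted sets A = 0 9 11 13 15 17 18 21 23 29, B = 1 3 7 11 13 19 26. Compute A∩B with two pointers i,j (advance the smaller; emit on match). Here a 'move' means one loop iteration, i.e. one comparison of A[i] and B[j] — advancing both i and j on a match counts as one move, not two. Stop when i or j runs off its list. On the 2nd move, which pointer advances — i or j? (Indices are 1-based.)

[i=1,j=1] 0<1 → i++
[i=2,j=1] 9>1 → j++

j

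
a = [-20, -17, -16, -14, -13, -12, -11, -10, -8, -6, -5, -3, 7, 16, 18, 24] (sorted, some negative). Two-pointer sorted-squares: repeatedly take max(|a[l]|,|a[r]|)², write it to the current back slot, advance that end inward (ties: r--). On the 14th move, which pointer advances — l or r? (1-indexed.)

l

[1,16] |-20|<=|24| out[16]=576 → r--
[1,15] |-20|>|18| out[15]=400 → l++
[2,15] |-17|<=|18| out[14]=324 → r--
[2,14] |-17|>|16| out[13]=289 → l++
[3,14] |-16|<=|16| out[12]=256 → r--
[3,13] |-16|>|7| out[11]=256 → l++
[4,13] |-14|>|7| out[10]=196 → l++
[5,13] |-13|>|7| out[9]=169 → l++
[6,13] |-12|>|7| out[8]=144 → l++
[7,13] |-11|>|7| out[7]=121 → l++
[8,13] |-10|>|7| out[6]=100 → l++
[9,13] |-8|>|7| out[5]=64 → l++
[10,13] |-6|<=|7| out[4]=49 → r--
[10,12] |-6|>|-3| out[3]=36 → l++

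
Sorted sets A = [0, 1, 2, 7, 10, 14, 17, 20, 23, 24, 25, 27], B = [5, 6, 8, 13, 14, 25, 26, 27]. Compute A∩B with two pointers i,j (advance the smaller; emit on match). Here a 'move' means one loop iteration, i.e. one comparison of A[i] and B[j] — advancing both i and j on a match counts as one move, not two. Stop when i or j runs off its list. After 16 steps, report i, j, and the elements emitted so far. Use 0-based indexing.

i=11, j=7, emitted=[14, 25]

i=0 j=0: 0<5, i++
i=1 j=0: 1<5, i++
i=2 j=0: 2<5, i++
i=3 j=0: 7>5, j++
i=3 j=1: 7>6, j++
i=3 j=2: 7<8, i++
i=4 j=2: 10>8, j++
i=4 j=3: 10<13, i++
i=5 j=3: 14>13, j++
i=5 j=4: 14==14 emit, i++,j++
i=6 j=5: 17<25, i++
i=7 j=5: 20<25, i++
i=8 j=5: 23<25, i++
i=9 j=5: 24<25, i++
i=10 j=5: 25==25 emit, i++,j++
i=11 j=6: 27>26, j++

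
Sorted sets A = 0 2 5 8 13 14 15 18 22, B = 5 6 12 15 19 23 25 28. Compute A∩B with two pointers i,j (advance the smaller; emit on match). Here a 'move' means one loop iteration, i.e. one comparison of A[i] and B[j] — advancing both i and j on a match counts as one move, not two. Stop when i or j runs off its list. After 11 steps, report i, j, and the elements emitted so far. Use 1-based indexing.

i=1 j=1: 0<5, i++
i=2 j=1: 2<5, i++
i=3 j=1: 5==5 emit, i++,j++
i=4 j=2: 8>6, j++
i=4 j=3: 8<12, i++
i=5 j=3: 13>12, j++
i=5 j=4: 13<15, i++
i=6 j=4: 14<15, i++
i=7 j=4: 15==15 emit, i++,j++
i=8 j=5: 18<19, i++
i=9 j=5: 22>19, j++

i=9, j=6, emitted=[5, 15]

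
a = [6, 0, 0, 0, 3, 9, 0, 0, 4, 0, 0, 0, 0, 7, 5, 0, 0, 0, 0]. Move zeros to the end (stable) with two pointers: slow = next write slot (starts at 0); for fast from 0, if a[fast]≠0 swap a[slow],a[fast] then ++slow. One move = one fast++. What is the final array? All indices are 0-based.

[6, 3, 9, 4, 7, 5, 0, 0, 0, 0, 0, 0, 0, 0, 0, 0, 0, 0, 0]

slow=0 fast=0: a[fast]=6≠0 swap→a[0]=6, slow++,fast++
slow=1 fast=1: a[fast]=0, fast++
slow=1 fast=2: a[fast]=0, fast++
slow=1 fast=3: a[fast]=0, fast++
slow=1 fast=4: a[fast]=3≠0 swap→a[1]=3, slow++,fast++
slow=2 fast=5: a[fast]=9≠0 swap→a[2]=9, slow++,fast++
slow=3 fast=6: a[fast]=0, fast++
slow=3 fast=7: a[fast]=0, fast++
slow=3 fast=8: a[fast]=4≠0 swap→a[3]=4, slow++,fast++
slow=4 fast=9: a[fast]=0, fast++
slow=4 fast=10: a[fast]=0, fast++
slow=4 fast=11: a[fast]=0, fast++
slow=4 fast=12: a[fast]=0, fast++
slow=4 fast=13: a[fast]=7≠0 swap→a[4]=7, slow++,fast++
slow=5 fast=14: a[fast]=5≠0 swap→a[5]=5, slow++,fast++
slow=6 fast=15: a[fast]=0, fast++
slow=6 fast=16: a[fast]=0, fast++
slow=6 fast=17: a[fast]=0, fast++
slow=6 fast=18: a[fast]=0, fast++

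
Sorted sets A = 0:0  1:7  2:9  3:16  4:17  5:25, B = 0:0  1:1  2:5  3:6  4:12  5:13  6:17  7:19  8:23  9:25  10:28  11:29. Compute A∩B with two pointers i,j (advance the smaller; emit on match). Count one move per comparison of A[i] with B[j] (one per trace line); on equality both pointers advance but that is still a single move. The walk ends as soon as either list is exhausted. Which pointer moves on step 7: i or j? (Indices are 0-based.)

j

[i=0,j=0] 0==0 emit → i++,j++
[i=1,j=1] 7>1 → j++
[i=1,j=2] 7>5 → j++
[i=1,j=3] 7>6 → j++
[i=1,j=4] 7<12 → i++
[i=2,j=4] 9<12 → i++
[i=3,j=4] 16>12 → j++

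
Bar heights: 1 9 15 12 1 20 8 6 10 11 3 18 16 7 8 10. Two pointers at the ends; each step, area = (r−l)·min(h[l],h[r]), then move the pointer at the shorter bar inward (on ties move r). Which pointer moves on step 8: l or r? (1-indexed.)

l

[1,16] min(1,10)*15=15 best=15 * → l++
[2,16] min(9,10)*14=126 best=126 * → l++
[3,16] min(15,10)*13=130 best=130 * → r--
[3,15] min(15,8)*12=96 best=130 → r--
[3,14] min(15,7)*11=77 best=130 → r--
[3,13] min(15,16)*10=150 best=150 * → l++
[4,13] min(12,16)*9=108 best=150 → l++
[5,13] min(1,16)*8=8 best=150 → l++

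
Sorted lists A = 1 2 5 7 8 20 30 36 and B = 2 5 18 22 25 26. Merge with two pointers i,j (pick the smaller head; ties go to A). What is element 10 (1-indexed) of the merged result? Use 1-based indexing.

merged[10] = 22

i=1 j=1: A[i]=1<=B[j]=2 take 1, i++
i=2 j=1: A[i]=2<=B[j]=2 take 2, i++
i=3 j=1: A[i]=5>B[j]=2 take 2, j++
i=3 j=2: A[i]=5<=B[j]=5 take 5, i++
i=4 j=2: A[i]=7>B[j]=5 take 5, j++
i=4 j=3: A[i]=7<=B[j]=18 take 7, i++
i=5 j=3: A[i]=8<=B[j]=18 take 8, i++
i=6 j=3: A[i]=20>B[j]=18 take 18, j++
i=6 j=4: A[i]=20<=B[j]=22 take 20, i++
i=7 j=4: A[i]=30>B[j]=22 take 22, j++
i=7 j=5: A[i]=30>B[j]=25 take 25, j++
i=7 j=6: A[i]=30>B[j]=26 take 26, j++
i=7 j=7: B done, take A[i]=30, i++
i=8 j=7: B done, take A[i]=36, i++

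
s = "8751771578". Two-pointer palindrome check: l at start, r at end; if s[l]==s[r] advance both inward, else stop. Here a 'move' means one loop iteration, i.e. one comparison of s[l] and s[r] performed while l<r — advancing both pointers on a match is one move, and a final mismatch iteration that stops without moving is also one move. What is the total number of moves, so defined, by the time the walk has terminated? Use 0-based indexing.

[0,9] '8'=='8' → l++,r--
[1,8] '7'=='7' → l++,r--
[2,7] '5'=='5' → l++,r--
[3,6] '1'=='1' → l++,r--
[4,5] '7'=='7' → l++,r--

5 moves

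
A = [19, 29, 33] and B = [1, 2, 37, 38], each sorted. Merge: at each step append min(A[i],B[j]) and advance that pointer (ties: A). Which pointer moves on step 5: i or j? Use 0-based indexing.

i

[i=0,j=0] A[i]=19>B[j]=1 take 1 → j++
[i=0,j=1] A[i]=19>B[j]=2 take 2 → j++
[i=0,j=2] A[i]=19<=B[j]=37 take 19 → i++
[i=1,j=2] A[i]=29<=B[j]=37 take 29 → i++
[i=2,j=2] A[i]=33<=B[j]=37 take 33 → i++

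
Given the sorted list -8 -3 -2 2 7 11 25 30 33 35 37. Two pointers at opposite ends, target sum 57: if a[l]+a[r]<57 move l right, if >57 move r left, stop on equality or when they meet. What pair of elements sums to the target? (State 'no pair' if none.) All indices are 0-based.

no pair

l=0 r=10: -8+37=29 <57, l++
l=1 r=10: -3+37=34 <57, l++
l=2 r=10: -2+37=35 <57, l++
l=3 r=10: 2+37=39 <57, l++
l=4 r=10: 7+37=44 <57, l++
l=5 r=10: 11+37=48 <57, l++
l=6 r=10: 25+37=62 >57, r--
l=6 r=9: 25+35=60 >57, r--
l=6 r=8: 25+33=58 >57, r--
l=6 r=7: 25+30=55 <57, l++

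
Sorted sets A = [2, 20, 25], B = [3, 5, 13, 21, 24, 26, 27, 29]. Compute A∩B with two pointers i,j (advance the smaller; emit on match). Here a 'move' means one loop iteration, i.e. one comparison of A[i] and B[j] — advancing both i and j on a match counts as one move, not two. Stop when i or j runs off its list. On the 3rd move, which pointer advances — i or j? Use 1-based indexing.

j

[i=1,j=1] 2<3 → i++
[i=2,j=1] 20>3 → j++
[i=2,j=2] 20>5 → j++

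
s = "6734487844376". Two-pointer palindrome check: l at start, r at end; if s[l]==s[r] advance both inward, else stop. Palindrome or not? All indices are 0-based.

palindrome

[0,12] '6'=='6' → l++,r--
[1,11] '7'=='7' → l++,r--
[2,10] '3'=='3' → l++,r--
[3,9] '4'=='4' → l++,r--
[4,8] '4'=='4' → l++,r--
[5,7] '8'=='8' → l++,r--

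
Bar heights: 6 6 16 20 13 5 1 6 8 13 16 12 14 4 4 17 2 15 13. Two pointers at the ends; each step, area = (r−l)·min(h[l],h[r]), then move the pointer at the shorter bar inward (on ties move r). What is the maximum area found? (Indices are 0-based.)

[0,18] min(6,13)*18=108 best=108 * → l++
[1,18] min(6,13)*17=102 best=108 → l++
[2,18] min(16,13)*16=208 best=208 * → r--
[2,17] min(16,15)*15=225 best=225 * → r--
[2,16] min(16,2)*14=28 best=225 → r--
[2,15] min(16,17)*13=208 best=225 → l++
[3,15] min(20,17)*12=204 best=225 → r--
[3,14] min(20,4)*11=44 best=225 → r--
[3,13] min(20,4)*10=40 best=225 → r--
[3,12] min(20,14)*9=126 best=225 → r--
[3,11] min(20,12)*8=96 best=225 → r--
[3,10] min(20,16)*7=112 best=225 → r--
[3,9] min(20,13)*6=78 best=225 → r--
[3,8] min(20,8)*5=40 best=225 → r--
[3,7] min(20,6)*4=24 best=225 → r--
[3,6] min(20,1)*3=3 best=225 → r--
[3,5] min(20,5)*2=10 best=225 → r--
[3,4] min(20,13)*1=13 best=225 → r--

max area = 225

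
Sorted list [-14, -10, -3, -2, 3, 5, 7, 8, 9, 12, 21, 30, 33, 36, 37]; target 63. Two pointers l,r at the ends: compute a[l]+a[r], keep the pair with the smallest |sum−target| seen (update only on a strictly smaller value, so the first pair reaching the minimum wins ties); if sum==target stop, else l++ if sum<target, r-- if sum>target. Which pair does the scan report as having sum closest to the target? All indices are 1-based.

l=1 r=15: -14+37=23 d=40 *, l++
l=2 r=15: -10+37=27 d=36 *, l++
l=3 r=15: -3+37=34 d=29 *, l++
l=4 r=15: -2+37=35 d=28 *, l++
l=5 r=15: 3+37=40 d=23 *, l++
l=6 r=15: 5+37=42 d=21 *, l++
l=7 r=15: 7+37=44 d=19 *, l++
l=8 r=15: 8+37=45 d=18 *, l++
l=9 r=15: 9+37=46 d=17 *, l++
l=10 r=15: 12+37=49 d=14 *, l++
l=11 r=15: 21+37=58 d=5 *, l++
l=12 r=15: 30+37=67 d=4 *, r--
l=12 r=14: 30+36=66 d=3 *, r--
l=12 r=13: 30+33=63 d=0 *, stop

pair (30, 33) with sum 63 (|Δ|=0)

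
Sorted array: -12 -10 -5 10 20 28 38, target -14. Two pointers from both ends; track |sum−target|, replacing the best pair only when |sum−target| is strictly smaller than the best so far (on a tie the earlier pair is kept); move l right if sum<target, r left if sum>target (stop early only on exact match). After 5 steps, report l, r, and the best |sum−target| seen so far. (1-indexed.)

l=1 r=7: -12+38=26 d=40 *, r--
l=1 r=6: -12+28=16 d=30 *, r--
l=1 r=5: -12+20=8 d=22 *, r--
l=1 r=4: -12+10=-2 d=12 *, r--
l=1 r=3: -12+-5=-17 d=3 *, l++

l=2, r=3, best |Δ|=3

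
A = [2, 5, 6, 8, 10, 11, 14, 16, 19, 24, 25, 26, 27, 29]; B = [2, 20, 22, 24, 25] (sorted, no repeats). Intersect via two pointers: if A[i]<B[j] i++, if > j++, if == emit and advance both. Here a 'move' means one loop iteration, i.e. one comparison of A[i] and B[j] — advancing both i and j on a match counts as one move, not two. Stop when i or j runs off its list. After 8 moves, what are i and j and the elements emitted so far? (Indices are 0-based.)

i=8, j=1, emitted=[2]

i=0 j=0: 2==2 emit, i++,j++
i=1 j=1: 5<20, i++
i=2 j=1: 6<20, i++
i=3 j=1: 8<20, i++
i=4 j=1: 10<20, i++
i=5 j=1: 11<20, i++
i=6 j=1: 14<20, i++
i=7 j=1: 16<20, i++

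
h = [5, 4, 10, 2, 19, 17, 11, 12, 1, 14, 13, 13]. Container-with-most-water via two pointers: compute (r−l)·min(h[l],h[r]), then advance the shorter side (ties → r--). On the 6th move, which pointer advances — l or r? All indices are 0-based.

[0,11] min(5,13)*11=55 best=55 * → l++
[1,11] min(4,13)*10=40 best=55 → l++
[2,11] min(10,13)*9=90 best=90 * → l++
[3,11] min(2,13)*8=16 best=90 → l++
[4,11] min(19,13)*7=91 best=91 * → r--
[4,10] min(19,13)*6=78 best=91 → r--

r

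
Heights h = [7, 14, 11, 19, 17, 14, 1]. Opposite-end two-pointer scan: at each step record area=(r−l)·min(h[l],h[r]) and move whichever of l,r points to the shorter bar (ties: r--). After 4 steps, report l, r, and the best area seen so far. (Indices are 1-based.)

l=3, r=5, best area=56

l=1 r=7: min(7,1)*6=6 best=6 *, r--
l=1 r=6: min(7,14)*5=35 best=35 *, l++
l=2 r=6: min(14,14)*4=56 best=56 *, r--
l=2 r=5: min(14,17)*3=42 best=56, l++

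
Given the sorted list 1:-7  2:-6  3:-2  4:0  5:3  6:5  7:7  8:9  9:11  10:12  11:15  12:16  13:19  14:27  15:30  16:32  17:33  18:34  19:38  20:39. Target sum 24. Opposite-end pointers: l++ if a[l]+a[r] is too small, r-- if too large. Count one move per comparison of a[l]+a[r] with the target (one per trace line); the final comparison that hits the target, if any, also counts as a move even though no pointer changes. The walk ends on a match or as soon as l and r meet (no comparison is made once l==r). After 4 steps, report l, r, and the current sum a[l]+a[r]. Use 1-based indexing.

l=1, r=16, sum=25

l=1 r=20: -7+39=32 >24, r--
l=1 r=19: -7+38=31 >24, r--
l=1 r=18: -7+34=27 >24, r--
l=1 r=17: -7+33=26 >24, r--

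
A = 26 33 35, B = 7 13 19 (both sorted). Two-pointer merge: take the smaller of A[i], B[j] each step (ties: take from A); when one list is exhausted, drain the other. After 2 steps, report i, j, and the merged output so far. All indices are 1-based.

i=1 j=1: A[i]=26>B[j]=7 take 7, j++
i=1 j=2: A[i]=26>B[j]=13 take 13, j++

i=1, j=3, merged so far=[7, 13]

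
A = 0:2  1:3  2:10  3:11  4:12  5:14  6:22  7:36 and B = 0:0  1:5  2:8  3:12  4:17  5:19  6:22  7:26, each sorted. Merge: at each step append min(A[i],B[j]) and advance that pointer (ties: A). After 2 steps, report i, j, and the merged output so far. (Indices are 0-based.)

[i=0,j=0] A[i]=2>B[j]=0 take 0 → j++
[i=0,j=1] A[i]=2<=B[j]=5 take 2 → i++

i=1, j=1, merged so far=[0, 2]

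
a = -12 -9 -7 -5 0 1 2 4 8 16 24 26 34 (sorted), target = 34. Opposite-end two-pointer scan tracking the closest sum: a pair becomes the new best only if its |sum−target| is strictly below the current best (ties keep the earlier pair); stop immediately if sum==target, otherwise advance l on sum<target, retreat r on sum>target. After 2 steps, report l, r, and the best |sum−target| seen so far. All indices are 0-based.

l=2, r=12, best |Δ|=9

l=0 r=12: -12+34=22 d=12 *, l++
l=1 r=12: -9+34=25 d=9 *, l++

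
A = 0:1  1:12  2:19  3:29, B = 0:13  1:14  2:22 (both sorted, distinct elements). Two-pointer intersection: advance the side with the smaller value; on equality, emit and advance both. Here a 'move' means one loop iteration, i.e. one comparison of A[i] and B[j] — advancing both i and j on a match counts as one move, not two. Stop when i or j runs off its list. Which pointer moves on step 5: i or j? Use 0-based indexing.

i=0 j=0: 1<13, i++
i=1 j=0: 12<13, i++
i=2 j=0: 19>13, j++
i=2 j=1: 19>14, j++
i=2 j=2: 19<22, i++

i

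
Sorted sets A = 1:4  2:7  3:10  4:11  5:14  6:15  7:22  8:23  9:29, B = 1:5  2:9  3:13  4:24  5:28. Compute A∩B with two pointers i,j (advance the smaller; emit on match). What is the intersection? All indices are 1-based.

intersection = []

[i=1,j=1] 4<5 → i++
[i=2,j=1] 7>5 → j++
[i=2,j=2] 7<9 → i++
[i=3,j=2] 10>9 → j++
[i=3,j=3] 10<13 → i++
[i=4,j=3] 11<13 → i++
[i=5,j=3] 14>13 → j++
[i=5,j=4] 14<24 → i++
[i=6,j=4] 15<24 → i++
[i=7,j=4] 22<24 → i++
[i=8,j=4] 23<24 → i++
[i=9,j=4] 29>24 → j++
[i=9,j=5] 29>28 → j++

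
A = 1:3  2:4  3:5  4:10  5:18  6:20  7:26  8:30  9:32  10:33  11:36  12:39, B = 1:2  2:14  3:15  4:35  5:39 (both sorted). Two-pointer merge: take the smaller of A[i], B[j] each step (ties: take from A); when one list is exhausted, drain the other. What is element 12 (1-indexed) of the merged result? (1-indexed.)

[i=1,j=1] A[i]=3>B[j]=2 take 2 → j++
[i=1,j=2] A[i]=3<=B[j]=14 take 3 → i++
[i=2,j=2] A[i]=4<=B[j]=14 take 4 → i++
[i=3,j=2] A[i]=5<=B[j]=14 take 5 → i++
[i=4,j=2] A[i]=10<=B[j]=14 take 10 → i++
[i=5,j=2] A[i]=18>B[j]=14 take 14 → j++
[i=5,j=3] A[i]=18>B[j]=15 take 15 → j++
[i=5,j=4] A[i]=18<=B[j]=35 take 18 → i++
[i=6,j=4] A[i]=20<=B[j]=35 take 20 → i++
[i=7,j=4] A[i]=26<=B[j]=35 take 26 → i++
[i=8,j=4] A[i]=30<=B[j]=35 take 30 → i++
[i=9,j=4] A[i]=32<=B[j]=35 take 32 → i++
[i=10,j=4] A[i]=33<=B[j]=35 take 33 → i++
[i=11,j=4] A[i]=36>B[j]=35 take 35 → j++
[i=11,j=5] A[i]=36<=B[j]=39 take 36 → i++
[i=12,j=5] A[i]=39<=B[j]=39 take 39 → i++
[i=13,j=5] A done, take B[j]=39 → j++

merged[12] = 32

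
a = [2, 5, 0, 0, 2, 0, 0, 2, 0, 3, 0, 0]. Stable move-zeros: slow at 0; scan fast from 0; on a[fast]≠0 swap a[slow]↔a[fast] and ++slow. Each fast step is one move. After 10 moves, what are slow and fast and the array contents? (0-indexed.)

slow=5, fast=10, a=[2, 5, 2, 2, 3, 0, 0, 0, 0, 0, 0, 0]

(s=0,f=0) a[fast]=2≠0 swap→a[0]=2 → slow++,fast++
(s=1,f=1) a[fast]=5≠0 swap→a[1]=5 → slow++,fast++
(s=2,f=2) a[fast]=0 → fast++
(s=2,f=3) a[fast]=0 → fast++
(s=2,f=4) a[fast]=2≠0 swap→a[2]=2 → slow++,fast++
(s=3,f=5) a[fast]=0 → fast++
(s=3,f=6) a[fast]=0 → fast++
(s=3,f=7) a[fast]=2≠0 swap→a[3]=2 → slow++,fast++
(s=4,f=8) a[fast]=0 → fast++
(s=4,f=9) a[fast]=3≠0 swap→a[4]=3 → slow++,fast++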